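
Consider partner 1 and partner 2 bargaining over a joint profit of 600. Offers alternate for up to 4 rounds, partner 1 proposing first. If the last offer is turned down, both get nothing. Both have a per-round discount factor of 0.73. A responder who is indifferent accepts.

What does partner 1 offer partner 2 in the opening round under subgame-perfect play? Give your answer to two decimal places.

Round 4 (partner 2 proposes): rejection yields 0 for partner 1; partner 2 offers 0 and keeps 600.
Round 3 (partner 1 proposes): partner 2 can get 600 next round, worth 0.73 × 600 = 438 now; partner 1 offers that and keeps 162.
Round 2 (partner 2 proposes): partner 1 can get 162 next round, worth 0.73 × 162 = 118.26 now. Partner 2 offers 118.26 and keeps 600 − 118.26 = 481.74.
Round 1 (partner 1 proposes): partner 2 can get 481.74 next round, worth 0.73 × 481.74 = 351.6702 now; partner 1 offers that and keeps 248.3298.

351.67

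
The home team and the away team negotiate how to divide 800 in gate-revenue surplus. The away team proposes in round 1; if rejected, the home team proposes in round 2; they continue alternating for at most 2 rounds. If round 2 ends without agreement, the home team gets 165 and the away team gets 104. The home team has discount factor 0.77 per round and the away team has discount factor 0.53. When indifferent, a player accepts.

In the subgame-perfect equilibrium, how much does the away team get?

Round 2 (the home team proposes): the away team gets 104 if talks fail, so the home team offers 104 and keeps 696.
Round 1 (the away team proposes): the home team can get 696 next round, worth 0.77 × 696 = 535.92 now. The away team offers 535.92 and keeps 800 − 535.92 = 264.08.

264.08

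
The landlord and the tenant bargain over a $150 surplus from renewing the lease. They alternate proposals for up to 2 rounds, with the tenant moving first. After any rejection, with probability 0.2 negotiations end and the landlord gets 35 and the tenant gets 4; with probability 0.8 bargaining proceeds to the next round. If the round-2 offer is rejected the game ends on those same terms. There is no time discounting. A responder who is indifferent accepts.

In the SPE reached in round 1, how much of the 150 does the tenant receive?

26.2

Round 2 (the landlord proposes): the tenant gets 4 if talks fail, so the landlord offers 4 and keeps 146.
Round 1 (the tenant proposes): rejecting gives the landlord an expected 0.8 × 146 + 0.2 × 35 = 123.8; the tenant offers that and keeps 26.2.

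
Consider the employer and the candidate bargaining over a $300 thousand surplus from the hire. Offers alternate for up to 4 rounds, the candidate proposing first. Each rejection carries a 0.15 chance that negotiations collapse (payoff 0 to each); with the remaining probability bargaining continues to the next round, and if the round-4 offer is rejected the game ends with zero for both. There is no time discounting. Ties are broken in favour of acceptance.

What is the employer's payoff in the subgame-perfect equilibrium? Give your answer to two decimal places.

By backward induction:
Round 4 (the employer proposes): the candidate will accept anything ≥ 0, so the employer offers 0 and keeps 300.
Round 3 (the candidate proposes): rejecting gives the employer an expected 0.85 × 300 = 255, so the candidate offers 255, keeping 45.
Round 2 (the employer proposes): rejecting gives the candidate an expected 0.85 × 45 = 38.25. The employer offers 38.25 and keeps 300 − 38.25 = 261.75.
Round 1 (the candidate proposes): rejecting gives the employer an expected 0.85 × 261.75 = 222.4875; the candidate offers that and keeps 77.5125.

222.49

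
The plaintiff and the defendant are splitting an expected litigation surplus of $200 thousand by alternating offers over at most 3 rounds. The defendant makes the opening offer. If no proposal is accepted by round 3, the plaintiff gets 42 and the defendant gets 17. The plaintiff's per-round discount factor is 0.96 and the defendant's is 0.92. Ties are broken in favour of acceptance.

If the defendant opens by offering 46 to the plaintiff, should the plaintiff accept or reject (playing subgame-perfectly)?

Round 3 (the defendant proposes): the plaintiff gets 42 if talks fail, so the defendant offers 42 and keeps 158.
Round 2 (the plaintiff proposes): the defendant can get 158 next round, worth 0.92 × 158 = 145.36 now, so the plaintiff offers 145.36, keeping 54.64.
So by rejecting in round 1, the plaintiff gets 54.64 next round, worth 0.96 × 54.64 = 52.4544 now.
Offer 46 < 52.4544, so the plaintiff rejects.

Reject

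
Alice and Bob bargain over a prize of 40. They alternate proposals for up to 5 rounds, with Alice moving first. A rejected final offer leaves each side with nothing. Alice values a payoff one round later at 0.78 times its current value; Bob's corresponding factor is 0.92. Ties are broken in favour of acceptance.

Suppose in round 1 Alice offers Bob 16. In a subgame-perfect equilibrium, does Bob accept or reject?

Work out Bob's continuation value if the offer is rejected.
Round 5 (Alice proposes): rejection yields 0 for Bob; Alice offers 0 and keeps 40.
Round 4 (Bob proposes): Alice can get 40 next round, worth 0.78 × 40 = 31.2 now; Bob offers that and keeps 8.8.
Round 3 (Alice proposes): Bob can get 8.8 next round, worth 0.92 × 8.8 = 8.096 now. Alice offers 8.096 and keeps 40 − 8.096 = 31.904.
Round 2 (Bob proposes): Alice can get 31.904 next round, worth 0.78 × 31.904 = 24.88512 now. Bob offers 24.88512 and keeps 40 − 24.88512 = 15.11488.
So by rejecting in round 1, Bob gets 15.11488 next round, worth 0.92 × 15.11488 = 13.9056896 now.
Offer 16 ≥ 13.9056896, so Bob accepts.

Accept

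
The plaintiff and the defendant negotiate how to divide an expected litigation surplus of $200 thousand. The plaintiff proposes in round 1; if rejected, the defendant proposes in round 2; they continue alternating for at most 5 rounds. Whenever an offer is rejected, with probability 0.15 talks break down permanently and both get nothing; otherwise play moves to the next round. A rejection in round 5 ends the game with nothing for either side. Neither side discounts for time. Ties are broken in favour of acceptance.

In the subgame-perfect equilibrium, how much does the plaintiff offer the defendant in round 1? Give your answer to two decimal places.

By backward induction:
Round 5 (the plaintiff proposes): the defendant will accept anything ≥ 0, so the plaintiff offers 0 and keeps 200.
Round 4 (the defendant proposes): rejecting gives the plaintiff an expected 0.85 × 200 = 170; the defendant offers that and keeps 30.
Round 3 (the plaintiff proposes): rejecting gives the defendant an expected 0.85 × 30 = 25.5; the plaintiff offers that and keeps 174.5.
Round 2 (the defendant proposes): rejecting gives the plaintiff an expected 0.85 × 174.5 = 148.325; the defendant offers that and keeps 51.675.
Round 1 (the plaintiff proposes): rejecting gives the defendant an expected 0.85 × 51.675 = 43.92375. The plaintiff offers 43.92375 and keeps 200 − 43.92375 = 156.07625.

43.92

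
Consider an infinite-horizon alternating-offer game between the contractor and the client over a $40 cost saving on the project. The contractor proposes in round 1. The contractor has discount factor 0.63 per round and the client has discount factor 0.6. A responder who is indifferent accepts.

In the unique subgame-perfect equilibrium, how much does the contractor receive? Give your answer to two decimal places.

25.72

When the contractor proposes, the client accepts any offer worth at least 0.6 times what the client would get by proposing next round; and vice versa.
This gives x = 40 − 0.6y and y = 40 − 0.63x, where x and y are each side's share when it proposes.
Hence (1 − 0.6·0.63)x = 40(1 − 0.6), i.e. 0.622·x = 16.
x ≈ 25.7235; the client's share is 40 − x ≈ 14.2765.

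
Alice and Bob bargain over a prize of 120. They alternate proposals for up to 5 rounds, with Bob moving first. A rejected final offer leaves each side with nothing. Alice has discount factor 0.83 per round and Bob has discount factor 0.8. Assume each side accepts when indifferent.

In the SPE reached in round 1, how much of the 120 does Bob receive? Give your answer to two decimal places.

Round 5 (Bob proposes): rejection yields 0 for Alice; Bob offers 0 and keeps 120.
Round 4 (Alice proposes): Bob can get 120 next round, worth 0.8 × 120 = 96 now, so Alice offers 96, keeping 24.
Round 3 (Bob proposes): Alice can get 24 next round, worth 0.83 × 24 = 19.92 now, so Bob offers 19.92, keeping 100.08.
Round 2 (Alice proposes): Bob can get 100.08 next round, worth 0.8 × 100.08 = 80.064 now. Alice offers 80.064 and keeps 120 − 80.064 = 39.936.
Round 1 (Bob proposes): Alice can get 39.936 next round, worth 0.83 × 39.936 = 33.14688 now, so Bob offers 33.14688, keeping 86.85312.

86.85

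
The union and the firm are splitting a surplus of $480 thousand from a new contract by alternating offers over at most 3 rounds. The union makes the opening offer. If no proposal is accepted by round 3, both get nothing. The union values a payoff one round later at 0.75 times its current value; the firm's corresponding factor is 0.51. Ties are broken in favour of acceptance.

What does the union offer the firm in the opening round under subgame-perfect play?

61.2

Round 3 (the union proposes): rejection yields 0 for the firm; the union offers 0 and keeps 480.
Round 2 (the firm proposes): the union can get 480 next round, worth 0.75 × 480 = 360 now, so the firm offers 360, keeping 120.
Round 1 (the union proposes): the firm can get 120 next round, worth 0.51 × 120 = 61.2 now, so the union offers 61.2, keeping 418.8.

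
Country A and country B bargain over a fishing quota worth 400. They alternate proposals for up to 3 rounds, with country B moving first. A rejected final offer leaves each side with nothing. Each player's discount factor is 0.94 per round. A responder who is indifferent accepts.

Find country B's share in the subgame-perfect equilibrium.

Round 3 (country B proposes): country A will accept anything ≥ 0, so country B offers 0 and keeps 400.
Round 2 (country A proposes): country B can get 400 next round, worth 0.94 × 400 = 376 now, so country A offers 376, keeping 24.
Round 1 (country B proposes): country A can get 24 next round, worth 0.94 × 24 = 22.56 now. Country B offers 22.56 and keeps 400 − 22.56 = 377.44.

377.44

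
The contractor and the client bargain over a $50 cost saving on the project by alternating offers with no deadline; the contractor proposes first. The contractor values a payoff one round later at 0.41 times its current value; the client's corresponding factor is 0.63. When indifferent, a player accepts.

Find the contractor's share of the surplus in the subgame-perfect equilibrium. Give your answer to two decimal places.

24.94

In a stationary SPE each proposer offers the other exactly their discounted continuation value.
If the contractor keeps x when proposing and the client keeps y when proposing, then x = 50 − 0.63y and y = 50 − 0.41x.
Solving: x = 50(1 − 0.63) / (1 − 0.41·0.63) = 18.5 / 0.7417 ≈ 24.9427.
The client gets 50 − 24.9427 ≈ 25.0573.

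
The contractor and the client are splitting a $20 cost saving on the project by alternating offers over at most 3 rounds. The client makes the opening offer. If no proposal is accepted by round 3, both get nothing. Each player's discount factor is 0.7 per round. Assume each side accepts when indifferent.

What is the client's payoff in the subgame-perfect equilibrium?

Solve by backward induction from round 3.
Round 3 (the client proposes): the contractor will accept anything ≥ 0, so the client offers 0 and keeps 20.
Round 2 (the contractor proposes): the client can get 20 next round, worth 0.7 × 20 = 14 now, so the contractor offers 14, keeping 6.
Round 1 (the client proposes): the contractor can get 6 next round, worth 0.7 × 6 = 4.2 now. The client offers 4.2 and keeps 20 − 4.2 = 15.8.

15.8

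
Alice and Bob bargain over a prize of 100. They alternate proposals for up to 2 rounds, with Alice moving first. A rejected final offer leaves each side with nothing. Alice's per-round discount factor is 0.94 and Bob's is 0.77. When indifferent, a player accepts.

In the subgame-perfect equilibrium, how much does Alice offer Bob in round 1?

77

Round 2 (Bob proposes): Alice will accept anything ≥ 0, so Bob offers 0 and keeps 100.
Round 1 (Alice proposes): Bob can get 100 next round, worth 0.77 × 100 = 77 now, so Alice offers 77, keeping 23.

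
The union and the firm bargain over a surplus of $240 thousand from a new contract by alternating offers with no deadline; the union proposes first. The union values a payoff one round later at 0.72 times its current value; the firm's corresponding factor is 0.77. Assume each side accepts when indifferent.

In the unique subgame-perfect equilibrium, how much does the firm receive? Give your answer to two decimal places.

116.12

When the union proposes, the firm accepts any offer worth at least 0.77 times what the firm would get by proposing next round; and vice versa.
This gives x = 240 − 0.77y and y = 240 − 0.72x, where x and y are each side's share when it proposes.
Hence (1 − 0.77·0.72)x = 240(1 − 0.77), i.e. 0.4456·x = 55.2.
x ≈ 123.8779; the firm's share is 240 − x ≈ 116.1221.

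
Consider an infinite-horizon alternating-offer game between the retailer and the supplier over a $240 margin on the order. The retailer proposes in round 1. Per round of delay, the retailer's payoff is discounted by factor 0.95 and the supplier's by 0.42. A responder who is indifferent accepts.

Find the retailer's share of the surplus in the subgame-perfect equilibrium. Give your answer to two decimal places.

231.61

Let x be the retailer's share when the retailer proposes and y be the supplier's share when the supplier proposes.
The supplier accepts iff offered ≥ 0.42·y, so x = 240 − 0.42y. Symmetrically y = 240 − 0.95x.
Substituting: x = 240 − 0.42(240 − 0.95x), giving x(1 − 0.95·0.42) = 240(1 − 0.42).
So x = 240 × 0.58 / 0.601 ≈ 231.6140, and the supplier receives 240 − x ≈ 8.3860.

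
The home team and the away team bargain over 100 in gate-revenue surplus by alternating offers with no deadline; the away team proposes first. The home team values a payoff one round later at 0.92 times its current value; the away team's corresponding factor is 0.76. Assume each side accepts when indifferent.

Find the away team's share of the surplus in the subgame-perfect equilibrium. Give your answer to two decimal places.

In a stationary SPE each proposer offers the other exactly their discounted continuation value.
If the away team keeps x when proposing and the home team keeps y when proposing, then x = 100 − 0.92y and y = 100 − 0.76x.
Solving: x = 100(1 − 0.92) / (1 − 0.76·0.92) = 8 / 0.3008 ≈ 26.5957.
The home team gets 100 − 26.5957 ≈ 73.4043.

26.60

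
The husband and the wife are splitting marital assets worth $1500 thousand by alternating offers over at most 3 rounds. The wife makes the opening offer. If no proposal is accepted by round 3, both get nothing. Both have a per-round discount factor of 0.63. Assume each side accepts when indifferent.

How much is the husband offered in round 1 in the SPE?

Round 3 (the wife proposes): the husband will accept anything ≥ 0, so the wife offers 0 and keeps 1500.
Round 2 (the husband proposes): the wife can get 1500 next round, worth 0.63 × 1500 = 945 now, so the husband offers 945, keeping 555.
Round 1 (the wife proposes): the husband can get 555 next round, worth 0.63 × 555 = 349.65 now; the wife offers that and keeps 1150.35.

349.65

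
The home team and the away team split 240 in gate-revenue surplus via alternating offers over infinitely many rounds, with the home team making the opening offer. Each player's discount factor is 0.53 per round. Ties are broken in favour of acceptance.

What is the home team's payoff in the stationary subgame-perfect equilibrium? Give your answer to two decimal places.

156.86

When the home team proposes, the away team accepts any offer worth at least 0.53 times what the away team would get by proposing next round; and vice versa.
This gives x = 240 − 0.53y and y = 240 − 0.53x, where x and y are each side's share when it proposes.
Hence (1 − 0.53·0.53)x = 240(1 − 0.53), i.e. 0.7191·x = 112.8.
x ≈ 156.8627; the away team's share is 240 − x ≈ 83.1373.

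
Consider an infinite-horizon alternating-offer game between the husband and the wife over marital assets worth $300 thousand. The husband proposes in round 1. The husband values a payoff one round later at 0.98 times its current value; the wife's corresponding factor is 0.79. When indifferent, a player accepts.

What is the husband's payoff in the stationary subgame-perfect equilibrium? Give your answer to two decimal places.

Let x be the husband's share when the husband proposes and y be the wife's share when the wife proposes.
The wife accepts iff offered ≥ 0.79·y, so x = 300 − 0.79y. Symmetrically y = 300 − 0.98x.
Substituting: x = 300 − 0.79(300 − 0.98x), giving x(1 − 0.98·0.79) = 300(1 − 0.79).
So x = 300 × 0.21 / 0.2258 ≈ 279.0080, and the wife receives 300 − x ≈ 20.9920.

279.01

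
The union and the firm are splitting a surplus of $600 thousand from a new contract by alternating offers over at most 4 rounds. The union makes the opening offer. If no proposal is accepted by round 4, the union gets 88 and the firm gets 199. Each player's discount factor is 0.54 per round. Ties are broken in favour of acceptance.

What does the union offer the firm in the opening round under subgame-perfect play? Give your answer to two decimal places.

229.66

By backward induction:
Round 4 (the firm proposes): the union gets 88 if talks fail, so the firm offers 88 and keeps 512.
Round 3 (the union proposes): the firm can get 512 next round, worth 0.54 × 512 = 276.48 now; the union offers that and keeps 323.52.
Round 2 (the firm proposes): the union can get 323.52 next round, worth 0.54 × 323.52 = 174.7008 now, so the firm offers 174.7008, keeping 425.2992.
Round 1 (the union proposes): the firm can get 425.2992 next round, worth 0.54 × 425.2992 = 229.661568 now, so the union offers 229.661568, keeping 370.338432.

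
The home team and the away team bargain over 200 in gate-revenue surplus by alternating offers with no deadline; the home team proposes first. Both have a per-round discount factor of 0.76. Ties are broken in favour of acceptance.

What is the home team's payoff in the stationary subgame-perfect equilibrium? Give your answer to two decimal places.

113.64

When the home team proposes, the away team accepts any offer worth at least 0.76 times what the away team would get by proposing next round; and vice versa.
This gives x = 200 − 0.76y and y = 200 − 0.76x, where x and y are each side's share when it proposes.
Hence (1 − 0.76·0.76)x = 200(1 − 0.76), i.e. 0.4224·x = 48.
x ≈ 113.6364; the away team's share is 200 − x ≈ 86.3636.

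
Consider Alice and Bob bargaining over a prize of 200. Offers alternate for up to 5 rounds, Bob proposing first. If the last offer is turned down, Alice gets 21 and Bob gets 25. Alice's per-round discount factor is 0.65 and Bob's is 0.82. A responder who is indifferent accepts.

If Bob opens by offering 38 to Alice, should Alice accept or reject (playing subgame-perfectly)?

Round 5 (Bob proposes): Alice gets 21 if talks fail, so Bob offers 21 and keeps 179.
Round 4 (Alice proposes): Bob can get 179 next round, worth 0.82 × 179 = 146.78 now; Alice offers that and keeps 53.22.
Round 3 (Bob proposes): Alice can get 53.22 next round, worth 0.65 × 53.22 = 34.593 now. Bob offers 34.593 and keeps 200 − 34.593 = 165.407.
Round 2 (Alice proposes): Bob can get 165.407 next round, worth 0.82 × 165.407 = 135.63374 now, so Alice offers 135.63374, keeping 64.36626.
So by rejecting in round 1, Alice gets 64.36626 next round, worth 0.65 × 64.36626 = 41.838069 now.
Offer 38 < 41.838069, so Alice rejects.

Reject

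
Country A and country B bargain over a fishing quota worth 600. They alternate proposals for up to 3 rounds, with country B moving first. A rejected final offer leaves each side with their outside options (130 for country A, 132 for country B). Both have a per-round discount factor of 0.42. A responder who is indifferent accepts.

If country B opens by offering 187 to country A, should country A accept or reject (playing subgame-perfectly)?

Round 3 (country B proposes): country A gets 130 if talks fail, so country B offers 130 and keeps 470.
Round 2 (country A proposes): country B can get 470 next round, worth 0.42 × 470 = 197.4 now, so country A offers 197.4, keeping 402.6.
So by rejecting in round 1, country A gets 402.6 next round, worth 0.42 × 402.6 = 169.092 now.
Offer 187 ≥ 169.092, so country A accepts.

Accept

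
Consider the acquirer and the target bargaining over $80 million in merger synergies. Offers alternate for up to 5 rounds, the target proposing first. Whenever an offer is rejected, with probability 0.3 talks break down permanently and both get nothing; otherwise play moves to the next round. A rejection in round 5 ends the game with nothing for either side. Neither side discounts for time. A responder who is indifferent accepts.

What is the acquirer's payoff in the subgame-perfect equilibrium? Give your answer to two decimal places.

By backward induction:
Round 5 (the target proposes): rejection yields 0 for the acquirer; the target offers 0 and keeps 80.
Round 4 (the acquirer proposes): rejecting gives the target an expected 0.7 × 80 = 56, so the acquirer offers 56, keeping 24.
Round 3 (the target proposes): rejecting gives the acquirer an expected 0.7 × 24 = 16.8; the target offers that and keeps 63.2.
Round 2 (the acquirer proposes): rejecting gives the target an expected 0.7 × 63.2 = 44.24, so the acquirer offers 44.24, keeping 35.76.
Round 1 (the target proposes): rejecting gives the acquirer an expected 0.7 × 35.76 = 25.032; the target offers that and keeps 54.968.

25.03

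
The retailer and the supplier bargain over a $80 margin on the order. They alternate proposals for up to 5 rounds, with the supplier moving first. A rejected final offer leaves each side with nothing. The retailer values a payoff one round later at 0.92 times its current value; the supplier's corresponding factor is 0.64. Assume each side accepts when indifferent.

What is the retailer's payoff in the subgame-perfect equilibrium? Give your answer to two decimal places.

Solve by backward induction from round 5.
Round 5 (the supplier proposes): the retailer will accept anything ≥ 0, so the supplier offers 0 and keeps 80.
Round 4 (the retailer proposes): the supplier can get 80 next round, worth 0.64 × 80 = 51.2 now, so the retailer offers 51.2, keeping 28.8.
Round 3 (the supplier proposes): the retailer can get 28.8 next round, worth 0.92 × 28.8 = 26.496 now; the supplier offers that and keeps 53.504.
Round 2 (the retailer proposes): the supplier can get 53.504 next round, worth 0.64 × 53.504 = 34.24256 now, so the retailer offers 34.24256, keeping 45.75744.
Round 1 (the supplier proposes): the retailer can get 45.75744 next round, worth 0.92 × 45.75744 = 42.0968448 now; the supplier offers that and keeps 37.9031552.

42.10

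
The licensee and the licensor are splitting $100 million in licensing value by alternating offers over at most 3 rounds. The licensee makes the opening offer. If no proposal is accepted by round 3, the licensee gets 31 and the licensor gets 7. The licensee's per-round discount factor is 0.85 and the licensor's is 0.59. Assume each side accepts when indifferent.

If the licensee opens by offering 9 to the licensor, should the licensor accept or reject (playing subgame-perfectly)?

Work out the licensor's continuation value if the offer is rejected.
Round 3 (the licensee proposes): the licensor gets 7 if talks fail, so the licensee offers 7 and keeps 93.
Round 2 (the licensor proposes): the licensee can get 93 next round, worth 0.85 × 93 = 79.05 now. The licensor offers 79.05 and keeps 100 − 79.05 = 20.95.
So by rejecting in round 1, the licensor gets 20.95 next round, worth 0.59 × 20.95 = 12.3605 now.
Offer 9 < 12.3605, so the licensor rejects.

Reject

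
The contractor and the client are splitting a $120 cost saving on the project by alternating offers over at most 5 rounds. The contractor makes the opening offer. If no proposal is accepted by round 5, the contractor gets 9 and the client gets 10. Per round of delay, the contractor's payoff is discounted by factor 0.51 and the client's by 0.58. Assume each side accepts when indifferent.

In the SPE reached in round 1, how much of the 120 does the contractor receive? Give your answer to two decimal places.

74.93

Round 5 (the contractor proposes): the client gets 10 if talks fail, so the contractor offers 10 and keeps 110.
Round 4 (the client proposes): the contractor can get 110 next round, worth 0.51 × 110 = 56.1 now, so the client offers 56.1, keeping 63.9.
Round 3 (the contractor proposes): the client can get 63.9 next round, worth 0.58 × 63.9 = 37.062 now, so the contractor offers 37.062, keeping 82.938.
Round 2 (the client proposes): the contractor can get 82.938 next round, worth 0.51 × 82.938 = 42.29838 now, so the client offers 42.29838, keeping 77.70162.
Round 1 (the contractor proposes): the client can get 77.70162 next round, worth 0.58 × 77.70162 = 45.0669396 now; the contractor offers that and keeps 74.9330604.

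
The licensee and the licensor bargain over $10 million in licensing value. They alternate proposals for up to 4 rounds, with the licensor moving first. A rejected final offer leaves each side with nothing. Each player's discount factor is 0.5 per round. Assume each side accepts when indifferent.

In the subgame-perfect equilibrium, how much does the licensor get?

6.25

Round 4 (the licensee proposes): the licensor will accept anything ≥ 0, so the licensee offers 0 and keeps 10.
Round 3 (the licensor proposes): the licensee can get 10 next round, worth 0.5 × 10 = 5 now; the licensor offers that and keeps 5.
Round 2 (the licensee proposes): the licensor can get 5 next round, worth 0.5 × 5 = 2.5 now; the licensee offers that and keeps 7.5.
Round 1 (the licensor proposes): the licensee can get 7.5 next round, worth 0.5 × 7.5 = 3.75 now, so the licensor offers 3.75, keeping 6.25.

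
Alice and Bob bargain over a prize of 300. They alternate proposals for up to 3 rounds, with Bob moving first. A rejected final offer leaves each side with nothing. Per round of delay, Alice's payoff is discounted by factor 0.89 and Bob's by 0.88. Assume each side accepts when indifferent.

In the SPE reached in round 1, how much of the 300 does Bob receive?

267.96

Round 3 (Bob proposes): rejection yields 0 for Alice; Bob offers 0 and keeps 300.
Round 2 (Alice proposes): Bob can get 300 next round, worth 0.88 × 300 = 264 now, so Alice offers 264, keeping 36.
Round 1 (Bob proposes): Alice can get 36 next round, worth 0.89 × 36 = 32.04 now. Bob offers 32.04 and keeps 300 − 32.04 = 267.96.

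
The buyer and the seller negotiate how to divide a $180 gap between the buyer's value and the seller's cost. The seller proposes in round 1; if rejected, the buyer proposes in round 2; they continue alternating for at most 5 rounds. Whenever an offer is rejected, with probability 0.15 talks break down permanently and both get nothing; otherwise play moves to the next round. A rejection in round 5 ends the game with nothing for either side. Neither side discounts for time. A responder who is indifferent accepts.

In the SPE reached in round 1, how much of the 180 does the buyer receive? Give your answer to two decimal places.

Round 5 (the seller proposes): the buyer will accept anything ≥ 0, so the seller offers 0 and keeps 180.
Round 4 (the buyer proposes): rejecting gives the seller an expected 0.85 × 180 = 153, so the buyer offers 153, keeping 27.
Round 3 (the seller proposes): rejecting gives the buyer an expected 0.85 × 27 = 22.95, so the seller offers 22.95, keeping 157.05.
Round 2 (the buyer proposes): rejecting gives the seller an expected 0.85 × 157.05 = 133.4925, so the buyer offers 133.4925, keeping 46.5075.
Round 1 (the seller proposes): rejecting gives the buyer an expected 0.85 × 46.5075 = 39.531375, so the seller offers 39.531375, keeping 140.468625.

39.53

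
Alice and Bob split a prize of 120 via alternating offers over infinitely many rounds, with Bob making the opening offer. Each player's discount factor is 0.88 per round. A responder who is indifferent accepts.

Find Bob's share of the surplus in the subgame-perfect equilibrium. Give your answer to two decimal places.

When Bob proposes, Alice accepts any offer worth at least 0.88 times what Alice would get by proposing next round; and vice versa.
This gives x = 120 − 0.88y and y = 120 − 0.88x, where x and y are each side's share when it proposes.
Hence (1 − 0.88·0.88)x = 120(1 − 0.88), i.e. 0.2256·x = 14.4.
x ≈ 63.8298; Alice's share is 120 − x ≈ 56.1702.

63.83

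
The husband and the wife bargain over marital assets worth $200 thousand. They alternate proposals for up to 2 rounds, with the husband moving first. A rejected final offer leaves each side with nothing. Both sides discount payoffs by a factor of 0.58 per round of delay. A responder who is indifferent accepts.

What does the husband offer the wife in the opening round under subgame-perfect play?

116

Solve by backward induction from round 2.
Round 2 (the wife proposes): rejection yields 0 for the husband; the wife offers 0 and keeps 200.
Round 1 (the husband proposes): the wife can get 200 next round, worth 0.58 × 200 = 116 now. The husband offers 116 and keeps 200 − 116 = 84.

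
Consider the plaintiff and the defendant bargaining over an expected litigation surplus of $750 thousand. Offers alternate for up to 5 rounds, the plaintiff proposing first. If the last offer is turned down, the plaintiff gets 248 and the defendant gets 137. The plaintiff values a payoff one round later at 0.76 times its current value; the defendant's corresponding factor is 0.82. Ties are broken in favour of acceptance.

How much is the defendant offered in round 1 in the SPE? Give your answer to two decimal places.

292.79

Round 5 (the plaintiff proposes): the defendant gets 137 if talks fail, so the plaintiff offers 137 and keeps 613.
Round 4 (the defendant proposes): the plaintiff can get 613 next round, worth 0.76 × 613 = 465.88 now; the defendant offers that and keeps 284.12.
Round 3 (the plaintiff proposes): the defendant can get 284.12 next round, worth 0.82 × 284.12 = 232.9784 now. The plaintiff offers 232.9784 and keeps 750 − 232.9784 = 517.0216.
Round 2 (the defendant proposes): the plaintiff can get 517.0216 next round, worth 0.76 × 517.0216 = 392.936416 now; the defendant offers that and keeps 357.063584.
Round 1 (the plaintiff proposes): the defendant can get 357.063584 next round, worth 0.82 × 357.063584 = 292.79213888 now, so the plaintiff offers 292.79213888, keeping 457.20786112.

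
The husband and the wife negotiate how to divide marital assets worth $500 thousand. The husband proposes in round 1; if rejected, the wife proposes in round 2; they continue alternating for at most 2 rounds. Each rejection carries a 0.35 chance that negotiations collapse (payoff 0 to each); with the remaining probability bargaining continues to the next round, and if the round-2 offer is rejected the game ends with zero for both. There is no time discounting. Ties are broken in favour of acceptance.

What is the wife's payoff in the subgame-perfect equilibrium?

By backward induction:
Round 2 (the wife proposes): the husband will accept anything ≥ 0, so the wife offers 0 and keeps 500.
Round 1 (the husband proposes): rejecting gives the wife an expected 0.65 × 500 = 325; the husband offers that and keeps 175.

325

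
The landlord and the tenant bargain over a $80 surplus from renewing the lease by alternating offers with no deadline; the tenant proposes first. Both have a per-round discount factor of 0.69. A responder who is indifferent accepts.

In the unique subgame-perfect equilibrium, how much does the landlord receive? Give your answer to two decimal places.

32.66

In a stationary SPE each proposer offers the other exactly their discounted continuation value.
If the tenant keeps x when proposing and the landlord keeps y when proposing, then x = 80 − 0.69y and y = 80 − 0.69x.
Solving: x = 80(1 − 0.69) / (1 − 0.69·0.69) = 24.8 / 0.5239 ≈ 47.3373.
The landlord gets 80 − 47.3373 ≈ 32.6627.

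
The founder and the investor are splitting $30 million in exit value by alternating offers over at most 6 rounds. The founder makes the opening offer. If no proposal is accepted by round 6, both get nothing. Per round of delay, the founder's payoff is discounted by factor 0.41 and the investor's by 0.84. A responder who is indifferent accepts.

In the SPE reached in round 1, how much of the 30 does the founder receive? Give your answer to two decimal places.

Round 6 (the investor proposes): the founder will accept anything ≥ 0, so the investor offers 0 and keeps 30.
Round 5 (the founder proposes): the investor can get 30 next round, worth 0.84 × 30 = 25.2 now, so the founder offers 25.2, keeping 4.8.
Round 4 (the investor proposes): the founder can get 4.8 next round, worth 0.41 × 4.8 = 1.968 now. The investor offers 1.968 and keeps 30 − 1.968 = 28.032.
Round 3 (the founder proposes): the investor can get 28.032 next round, worth 0.84 × 28.032 = 23.54688 now; the founder offers that and keeps 6.45312.
Round 2 (the investor proposes): the founder can get 6.45312 next round, worth 0.41 × 6.45312 = 2.6457792 now, so the investor offers 2.6457792, keeping 27.3542208.
Round 1 (the founder proposes): the investor can get 27.3542208 next round, worth 0.84 × 27.3542208 = 22.977545472 now. The founder offers 22.977545472 and keeps 30 − 22.977545472 = 7.022454528.

7.02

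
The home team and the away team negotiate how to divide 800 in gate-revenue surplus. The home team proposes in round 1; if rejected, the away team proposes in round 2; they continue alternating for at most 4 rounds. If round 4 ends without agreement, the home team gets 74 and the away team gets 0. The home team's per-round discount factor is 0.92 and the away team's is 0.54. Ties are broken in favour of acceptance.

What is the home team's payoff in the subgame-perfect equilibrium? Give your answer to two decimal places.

Round 4 (the away team proposes): the home team gets 74 if talks fail, so the away team offers 74 and keeps 726.
Round 3 (the home team proposes): the away team can get 726 next round, worth 0.54 × 726 = 392.04 now. The home team offers 392.04 and keeps 800 − 392.04 = 407.96.
Round 2 (the away team proposes): the home team can get 407.96 next round, worth 0.92 × 407.96 = 375.3232 now; the away team offers that and keeps 424.6768.
Round 1 (the home team proposes): the away team can get 424.6768 next round, worth 0.54 × 424.6768 = 229.325472 now, so the home team offers 229.325472, keeping 570.674528.

570.67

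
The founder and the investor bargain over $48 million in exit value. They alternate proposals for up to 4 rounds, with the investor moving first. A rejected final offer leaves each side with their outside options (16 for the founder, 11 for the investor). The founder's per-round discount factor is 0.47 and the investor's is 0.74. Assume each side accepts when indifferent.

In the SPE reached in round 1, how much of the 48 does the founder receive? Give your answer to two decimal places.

Solve by backward induction from round 4.
Round 4 (the founder proposes): the investor gets 11 if talks fail, so the founder offers 11 and keeps 37.
Round 3 (the investor proposes): the founder can get 37 next round, worth 0.47 × 37 = 17.39 now, so the investor offers 17.39, keeping 30.61.
Round 2 (the founder proposes): the investor can get 30.61 next round, worth 0.74 × 30.61 = 22.6514 now; the founder offers that and keeps 25.3486.
Round 1 (the investor proposes): the founder can get 25.3486 next round, worth 0.47 × 25.3486 = 11.913842 now; the investor offers that and keeps 36.086158.

11.91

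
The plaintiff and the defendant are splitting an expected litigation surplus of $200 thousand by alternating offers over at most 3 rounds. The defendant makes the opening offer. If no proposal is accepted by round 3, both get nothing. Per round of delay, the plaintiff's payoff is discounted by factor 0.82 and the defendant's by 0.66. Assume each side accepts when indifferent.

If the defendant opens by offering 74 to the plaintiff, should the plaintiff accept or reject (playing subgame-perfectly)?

Accept

Work out the plaintiff's continuation value if the offer is rejected.
Round 3 (the defendant proposes): the plaintiff will accept anything ≥ 0, so the defendant offers 0 and keeps 200.
Round 2 (the plaintiff proposes): the defendant can get 200 next round, worth 0.66 × 200 = 132 now, so the plaintiff offers 132, keeping 68.
So by rejecting in round 1, the plaintiff gets 68 next round, worth 0.82 × 68 = 55.76 now.
Offer 74 ≥ 55.76, so the plaintiff accepts.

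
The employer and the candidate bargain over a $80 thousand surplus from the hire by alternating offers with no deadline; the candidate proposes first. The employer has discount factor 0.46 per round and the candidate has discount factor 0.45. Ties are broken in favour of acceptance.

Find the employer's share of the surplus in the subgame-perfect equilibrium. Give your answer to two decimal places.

When the candidate proposes, the employer accepts any offer worth at least 0.46 times what the employer would get by proposing next round; and vice versa.
This gives x = 80 − 0.46y and y = 80 − 0.45x, where x and y are each side's share when it proposes.
Hence (1 − 0.46·0.45)x = 80(1 − 0.46), i.e. 0.793·x = 43.2.
x ≈ 54.4767; the employer's share is 80 − x ≈ 25.5233.

25.52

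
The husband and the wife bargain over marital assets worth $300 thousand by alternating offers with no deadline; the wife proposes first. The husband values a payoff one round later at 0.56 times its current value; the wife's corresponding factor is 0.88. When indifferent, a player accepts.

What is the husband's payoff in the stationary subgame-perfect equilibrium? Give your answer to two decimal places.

Let x be the wife's share when the wife proposes and y be the husband's share when the husband proposes.
The husband accepts iff offered ≥ 0.56·y, so x = 300 − 0.56y. Symmetrically y = 300 − 0.88x.
Substituting: x = 300 − 0.56(300 − 0.88x), giving x(1 − 0.88·0.56) = 300(1 − 0.56).
So x = 300 × 0.44 / 0.5072 ≈ 260.2524, and the husband receives 300 − x ≈ 39.7476.

39.75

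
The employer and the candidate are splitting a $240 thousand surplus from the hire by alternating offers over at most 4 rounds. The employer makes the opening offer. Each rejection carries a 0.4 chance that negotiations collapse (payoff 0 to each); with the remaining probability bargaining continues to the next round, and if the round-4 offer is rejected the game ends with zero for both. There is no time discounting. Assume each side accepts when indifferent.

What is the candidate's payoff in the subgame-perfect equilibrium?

109.44

By backward induction:
Round 4 (the candidate proposes): the employer will accept anything ≥ 0, so the candidate offers 0 and keeps 240.
Round 3 (the employer proposes): rejecting gives the candidate an expected 0.6 × 240 = 144, so the employer offers 144, keeping 96.
Round 2 (the candidate proposes): rejecting gives the employer an expected 0.6 × 96 = 57.6; the candidate offers that and keeps 182.4.
Round 1 (the employer proposes): rejecting gives the candidate an expected 0.6 × 182.4 = 109.44, so the employer offers 109.44, keeping 130.56.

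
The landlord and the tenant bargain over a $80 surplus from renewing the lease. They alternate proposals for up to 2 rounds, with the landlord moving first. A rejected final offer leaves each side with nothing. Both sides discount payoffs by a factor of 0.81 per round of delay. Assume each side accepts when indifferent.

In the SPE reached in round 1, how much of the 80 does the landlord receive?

15.2

By backward induction:
Round 2 (the tenant proposes): the landlord will accept anything ≥ 0, so the tenant offers 0 and keeps 80.
Round 1 (the landlord proposes): the tenant can get 80 next round, worth 0.81 × 80 = 64.8 now; the landlord offers that and keeps 15.2.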